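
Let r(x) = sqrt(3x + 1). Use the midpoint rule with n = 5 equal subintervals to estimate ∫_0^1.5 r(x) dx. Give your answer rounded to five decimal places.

2.64728

Δx = (1.5 − 0)/5 = 0.3.
Midpoints: 0.15, 0.45, 0.75, 1.05, 1.35.
r(0.15) ≈ 1.20416, r(0.45) ≈ 1.53297, r(0.75) ≈ 1.80278, r(1.05) ≈ 2.03715, r(1.35) ≈ 2.24722.
Sum = Δx · [r(0.15) + r(0.45) + r(0.75) + r(1.05) + r(1.35)].
Sum ≈ 2.64728.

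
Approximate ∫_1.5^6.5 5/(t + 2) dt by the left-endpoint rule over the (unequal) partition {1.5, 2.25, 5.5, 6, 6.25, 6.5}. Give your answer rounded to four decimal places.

Subinterval widths: 0.75, 3.25, 0.5, 0.25, 0.25.
Left endpoints: 1.5, 2.25, 5.5, 6, 6.25.
f(1.5) = 10/7, f(2.25) = 20/17, f(5.5) = 2/3, f(6) = 0.625, f(6.25) = 20/33.
Sum = Σ Δt_i · f(t_i).
Sum ≈ 5.5361.

5.5361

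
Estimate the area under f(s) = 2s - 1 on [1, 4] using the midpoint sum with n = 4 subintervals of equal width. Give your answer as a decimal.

12

Δs = (4 − 1)/4 = 0.75.
Midpoints: 1.375, 2.125, 2.875, 3.625.
f(1.375) = 1.75, f(2.125) = 3.25, f(2.875) = 4.75, f(3.625) = 6.25.
Sum = Δs · [f(1.375) + f(2.125) + f(2.875) + f(3.625)].
Sum = 12.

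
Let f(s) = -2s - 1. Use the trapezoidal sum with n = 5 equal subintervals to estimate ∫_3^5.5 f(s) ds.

-23.75

Δs = (5.5 − 3)/5 = 0.5.
f(3) = -7, f(3.5) = -8, f(4) = -9, f(4.5) = -10, f(5) = -11, f(5.5) = -12.
T_5 = (Δs/2)·[f(s_0) + 2f(s_1) + ... + 2f(s_{4}) + f(s_5)].
Sum = -23.75.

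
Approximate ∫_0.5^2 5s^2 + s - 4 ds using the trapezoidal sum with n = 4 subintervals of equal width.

9.17578125

Δs = (2 − 0.5)/4 = 0.375.
f(0.5) = -2.25, f(0.875) = 0.703125, f(1.25) = 5.0625, f(1.625) = 10.828125, f(2) = 18.
T_4 = (Δs/2)·[f(s_0) + 2f(s_1) + 2f(s_2) + 2f(s_3) + f(s_4)].
Sum = 9.17578125.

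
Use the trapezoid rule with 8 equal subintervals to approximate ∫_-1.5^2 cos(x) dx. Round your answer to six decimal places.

Δx = (2 − (-1.5))/8 = 0.4375.
f(-1.5) ≈ 0.070737, f(-1.0625) ≈ 0.486690, f(-0.625) ≈ 0.810963, f(-0.1875) ≈ 0.982473, f(0.25) ≈ 0.968912, f(0.6875) ≈ 0.772835, f(1.125) ≈ 0.431177, f(1.5625) ≈ 0.008296, f(2) ≈ -0.416147.
T_8 = (Δx/2)·[f(x_0) + 2f(x_1) + ... + 2f(x_{7}) + f(x_8)].
Sum ≈ 1.876281.

1.876281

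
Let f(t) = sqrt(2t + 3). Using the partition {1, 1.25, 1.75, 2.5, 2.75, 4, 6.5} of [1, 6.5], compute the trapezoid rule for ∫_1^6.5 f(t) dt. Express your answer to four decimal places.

Subinterval widths: 0.25, 0.5, 0.75, 0.25, 1.25, 2.5.
f(1) ≈ 2.2361, f(1.25) ≈ 2.3452, f(1.75) ≈ 2.5495, f(2.5) ≈ 2.8284, f(2.75) ≈ 2.9155, f(4) ≈ 3.3166, f(6.5) ≈ 4.0000.
On each subinterval the trapezoid contributes (Δt_i/2)·[f(t_{i-1}) + f(t_i)].
Sum ≈ 17.5719.

17.5719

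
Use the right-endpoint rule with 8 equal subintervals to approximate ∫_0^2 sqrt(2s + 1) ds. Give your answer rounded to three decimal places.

3.545

Δs = (2 − 0)/8 = 0.25.
Right endpoints: 0.25, 0.5, 0.75, 1, 1.25, 1.5, 1.75, 2.
f(0.25) ≈ 1.225, f(0.5) ≈ 1.414, f(0.75) ≈ 1.581, f(1) ≈ 1.732, f(1.25) ≈ 1.871, f(1.5) ≈ 2.000, f(1.75) ≈ 2.121, f(2) ≈ 2.236.
Sum = Δs · [f(0.25) + f(0.5) + f(0.75) + ...].
Sum ≈ 3.545.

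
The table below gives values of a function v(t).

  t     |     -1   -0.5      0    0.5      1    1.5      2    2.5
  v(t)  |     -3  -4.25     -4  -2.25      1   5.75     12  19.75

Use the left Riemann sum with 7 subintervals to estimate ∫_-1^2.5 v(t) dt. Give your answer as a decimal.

2.625

Δt = 0.5.
Sum = 0.5·[(-3) + (-4.25) + (-4) + (-2.25) + 1 + 5.75 + 12] = 2.625.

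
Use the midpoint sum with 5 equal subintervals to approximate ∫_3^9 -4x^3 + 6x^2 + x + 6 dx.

-4956.48

Δx = (9 − 3)/5 = 1.2.
Midpoints: 3.6, 4.8, 6, 7.2, 8.4.
f(3.6) = -99.264, f(4.8) = -293.328, f(6) = -636, f(7.2) = -1168.752, f(8.4) = -1933.056.
Sum = Δx · [f(3.6) + f(4.8) + f(6) + f(7.2) + f(8.4)].
Sum = -4956.48.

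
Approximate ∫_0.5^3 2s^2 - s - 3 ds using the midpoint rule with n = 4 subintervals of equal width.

Δs = (3 − 0.5)/4 = 0.625.
Midpoints: 0.8125, 1.4375, 2.0625, 2.6875.
f(0.8125) = -2.4921875, f(1.4375) = -0.3046875, f(2.0625) = 3.4453125, f(2.6875) = 8.7578125.
Sum = Δs · [f(0.8125) + f(1.4375) + f(2.0625) + f(2.6875)].
Sum = 5.87890625.

5.87890625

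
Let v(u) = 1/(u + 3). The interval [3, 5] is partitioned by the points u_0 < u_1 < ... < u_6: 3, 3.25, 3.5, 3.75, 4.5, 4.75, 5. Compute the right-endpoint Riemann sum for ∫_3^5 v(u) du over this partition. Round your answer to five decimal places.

Subinterval widths: 0.25, 0.25, 0.25, 0.75, 0.25, 0.25.
Right endpoints: 3.25, 3.5, 3.75, 4.5, 4.75, 5.
v(3.25) = 0.16, v(3.5) = 2/13, v(3.75) = 4/27, v(4.5) = 2/15, v(4.75) = 4/31, v(5) = 0.125.
Sum = Σ Δu_i · v(u_i).
Sum ≈ 0.27901.

0.27901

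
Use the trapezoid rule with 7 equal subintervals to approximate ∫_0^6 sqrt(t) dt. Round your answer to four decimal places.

Δt = (6 − 0)/7 = 6/7.
f(0) ≈ 0.0000, f(6/7) ≈ 0.9258, f(12/7) ≈ 1.3093, f(18/7) ≈ 1.6036, f(24/7) ≈ 1.8516, f(30/7) ≈ 2.0702, f(36/7) ≈ 2.2678, f(6) ≈ 2.4495.
T_7 = (Δt/2)·[f(t_0) + 2f(t_1) + ... + 2f(t_{6}) + f(t_7)].
Sum ≈ 9.6455.

9.6455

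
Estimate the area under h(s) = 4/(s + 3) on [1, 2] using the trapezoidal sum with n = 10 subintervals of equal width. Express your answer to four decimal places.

Δs = (2 − 1)/10 = 0.1.
h(1) = 1, h(1.1) = 40/41, h(1.2) = 20/21, h(1.3) = 40/43, h(1.4) = 10/11, h(1.5) = 8/9, h(1.6) = 20/23, h(1.7) = 40/47, h(1.8) = 5/6, h(1.9) = 40/49, h(2) = 0.8.
T_10 = (Δs/2)·[h(s_0) + 2h(s_1) + ... + 2h(s_{9}) + h(s_10)].
Sum ≈ 0.8926.

0.8926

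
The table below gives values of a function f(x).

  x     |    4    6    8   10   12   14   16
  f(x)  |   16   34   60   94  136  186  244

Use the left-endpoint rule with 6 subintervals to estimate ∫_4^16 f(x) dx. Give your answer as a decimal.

1052

Δx = 2.
Sum = 2·[16 + 34 + 60 + 94 + 136 + 186] = 1052.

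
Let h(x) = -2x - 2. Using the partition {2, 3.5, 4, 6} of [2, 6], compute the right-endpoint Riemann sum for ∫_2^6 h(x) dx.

Subinterval widths: 1.5, 0.5, 2.
Right endpoints: 3.5, 4, 6.
h(3.5) = -9, h(4) = -10, h(6) = -14.
Sum = Σ Δx_i · h(x_i).
Sum = -46.5.

-46.5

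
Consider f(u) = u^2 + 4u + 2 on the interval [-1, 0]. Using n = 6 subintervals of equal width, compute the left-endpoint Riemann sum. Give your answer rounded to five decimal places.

0.08796

Δu = (0 − (-1))/6 = 1/6.
Left endpoints: -1, -5/6, -2/3, -0.5, -1/3, -1/6.
f(-1) = -1, f(-5/6) = -23/36, f(-2/3) = -2/9, f(-0.5) = 0.25, f(-1/3) = 7/9, f(-1/6) = 49/36.
Sum = Δu · [f(-1) + f(-5/6) + f(-2/3) + ...].
Sum ≈ 0.08796.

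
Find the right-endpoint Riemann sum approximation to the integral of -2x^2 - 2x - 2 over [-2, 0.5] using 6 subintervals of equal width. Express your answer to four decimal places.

-6.2905

Δx = (0.5 − (-2))/6 = 5/12.
Right endpoints: -19/12, -7/6, -0.75, -1/3, 1/12, 0.5.
f(-19/12) = -277/72, f(-7/6) = -43/18, f(-0.75) = -1.625, f(-1/3) = -14/9, f(1/12) = -157/72, f(0.5) = -3.5.
Sum = Δx · [f(-19/12) + f(-7/6) + f(-0.75) + ...].
Sum ≈ -6.2905.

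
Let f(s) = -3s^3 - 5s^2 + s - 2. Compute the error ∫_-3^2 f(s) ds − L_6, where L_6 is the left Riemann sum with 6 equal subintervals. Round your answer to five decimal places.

Exact integral: ∫_-3^2 f(s) ds ≈ -22.0833333.
L_6 ≈ 8.8773148.
Error ≈ -22.0833333 − 8.8773148 ≈ -30.96065.

-30.96065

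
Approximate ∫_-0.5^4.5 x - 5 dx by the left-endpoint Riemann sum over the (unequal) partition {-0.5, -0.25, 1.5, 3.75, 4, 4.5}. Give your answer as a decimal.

Subinterval widths: 0.25, 1.75, 2.25, 0.25, 0.5.
Left endpoints: -0.5, -0.25, 1.5, 3.75, 4.
f(-0.5) = -5.5, f(-0.25) = -5.25, f(1.5) = -3.5, f(3.75) = -1.25, f(4) = -1.
Sum = Σ Δx_i · f(x_i).
Sum = -19.25.

-19.25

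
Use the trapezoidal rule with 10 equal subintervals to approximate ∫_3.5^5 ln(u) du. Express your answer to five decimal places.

Δu = (5 − 3.5)/10 = 0.15.
f(3.5) ≈ 1.25276, f(3.65) ≈ 1.29473, f(3.8) ≈ 1.33500, f(3.95) ≈ 1.37372, f(4.1) ≈ 1.41099, f(4.25) ≈ 1.44692, f(4.4) ≈ 1.48160, f(4.55) ≈ 1.51513, f(4.7) ≈ 1.54756, f(4.85) ≈ 1.57898, f(5) ≈ 1.60944.
T_10 = (Δu/2)·[f(u_0) + 2f(u_1) + ... + 2f(u_{9}) + f(u_10)].
Sum ≈ 2.16236.

2.16236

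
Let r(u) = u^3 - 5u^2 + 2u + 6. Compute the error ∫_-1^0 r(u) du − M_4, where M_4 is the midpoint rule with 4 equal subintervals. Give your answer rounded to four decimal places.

Exact integral: ∫_-1^0 r(u) du ≈ 3.083333.
M_4 = 3.1171875.
Error ≈ 3.083333 − 3.1171875 ≈ -0.0339.

-0.0339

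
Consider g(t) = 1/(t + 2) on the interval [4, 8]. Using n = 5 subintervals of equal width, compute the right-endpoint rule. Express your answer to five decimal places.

0.48510

Δt = (8 − 4)/5 = 0.8.
Right endpoints: 4.8, 5.6, 6.4, 7.2, 8.
g(4.8) = 5/34, g(5.6) = 5/38, g(6.4) = 5/42, g(7.2) = 5/46, g(8) = 0.1.
Sum = Δt · [g(4.8) + g(5.6) + g(6.4) + g(7.2) + g(8)].
Sum ≈ 0.48510.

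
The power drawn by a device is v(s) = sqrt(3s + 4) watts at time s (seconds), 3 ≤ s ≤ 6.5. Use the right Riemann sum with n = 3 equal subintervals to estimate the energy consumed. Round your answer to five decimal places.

15.61214

Δs = (6.5 − 3)/3 = 7/6.
Right endpoints: 25/6, 16/3, 6.5.
v(25/6) ≈ 4.06202, v(16/3) ≈ 4.47214, v(6.5) ≈ 4.84768.
Sum = Δs · [v(25/6) + v(16/3) + v(6.5)].
Sum ≈ 15.61214.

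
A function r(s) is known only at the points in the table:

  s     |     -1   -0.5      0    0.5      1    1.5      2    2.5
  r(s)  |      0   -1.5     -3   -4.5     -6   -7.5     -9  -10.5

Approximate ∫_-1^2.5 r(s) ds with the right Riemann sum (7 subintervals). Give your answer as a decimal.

-21

Δs = 0.5.
Sum = 0.5·[(-1.5) + (-3) + (-4.5) + (-6) + (-7.5) + (-9) + (-10.5)] = -21.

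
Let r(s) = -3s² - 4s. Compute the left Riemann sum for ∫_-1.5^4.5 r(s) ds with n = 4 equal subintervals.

-78.75

Δs = (4.5 − (-1.5))/4 = 1.5.
Left endpoints: -1.5, 0, 1.5, 3.
r(-1.5) = -0.75, r(0) = 0, r(1.5) = -12.75, r(3) = -39.
Sum = Δs · [r(-1.5) + r(0) + r(1.5) + r(3)].
Sum = -78.75.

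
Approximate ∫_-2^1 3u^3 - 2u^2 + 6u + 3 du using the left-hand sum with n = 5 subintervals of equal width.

-33.72

Δu = (1 − (-2))/5 = 0.6.
Left endpoints: -2, -1.4, -0.8, -0.2, 0.4.
f(-2) = -41, f(-1.4) = -17.552, f(-0.8) = -4.616, f(-0.2) = 1.696, f(0.4) = 5.272.
Sum = Δu · [f(-2) + f(-1.4) + f(-0.8) + f(-0.2) + f(0.4)].
Sum = -33.72.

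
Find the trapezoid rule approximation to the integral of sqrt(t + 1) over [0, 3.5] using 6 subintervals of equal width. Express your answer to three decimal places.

5.690

Δt = (3.5 − 0)/6 = 7/12.
f(0) ≈ 1.000, f(7/12) ≈ 1.258, f(7/6) ≈ 1.472, f(1.75) ≈ 1.658, f(7/3) ≈ 1.826, f(35/12) ≈ 1.979, f(3.5) ≈ 2.121.
T_6 = (Δt/2)·[f(t_0) + 2f(t_1) + ... + 2f(t_{5}) + f(t_6)].
Sum ≈ 5.690.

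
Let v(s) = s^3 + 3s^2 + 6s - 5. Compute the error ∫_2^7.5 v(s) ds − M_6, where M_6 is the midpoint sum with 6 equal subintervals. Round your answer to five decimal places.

Exact integral: ∫_2^7.5 v(s) ds = 1330.140625.
M_6 ≈ 1323.4971788.
Error ≈ 1330.140625 − 1323.4971788 ≈ 6.64345.

6.64345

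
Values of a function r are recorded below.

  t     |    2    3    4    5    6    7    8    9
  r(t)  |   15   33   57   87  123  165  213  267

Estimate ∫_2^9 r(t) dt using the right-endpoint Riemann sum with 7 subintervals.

945

Δt = 1.
Sum = 1·[33 + 57 + 87 + 123 + 165 + 213 + 267] = 945.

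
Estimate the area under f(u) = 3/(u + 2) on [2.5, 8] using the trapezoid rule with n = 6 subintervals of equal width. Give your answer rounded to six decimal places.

2.403756

Δu = (8 − 2.5)/6 = 11/12.
f(2.5) = 2/3, f(41/12) = 36/65, f(13/3) = 9/19, f(5.25) = 12/29, f(37/6) = 18/49, f(85/12) = 36/109, f(8) = 0.3.
T_6 = (Δu/2)·[f(u_0) + 2f(u_1) + ... + 2f(u_{5}) + f(u_6)].
Sum ≈ 2.403756.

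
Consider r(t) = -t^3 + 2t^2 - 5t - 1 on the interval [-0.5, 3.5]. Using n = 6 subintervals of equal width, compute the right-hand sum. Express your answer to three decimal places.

Δt = (3.5 − (-0.5))/6 = 2/3.
Right endpoints: 1/6, 5/6, 1.5, 13/6, 17/6, 3.5.
r(1/6) = -385/216, r(5/6) = -941/216, r(1.5) = -7.375, r(13/6) = -2725/216, r(17/6) = -4721/216, r(3.5) = -36.875.
Sum = Δt · [r(1/6) + r(5/6) + r(1.5) + ...].
Sum ≈ -56.574.

-56.574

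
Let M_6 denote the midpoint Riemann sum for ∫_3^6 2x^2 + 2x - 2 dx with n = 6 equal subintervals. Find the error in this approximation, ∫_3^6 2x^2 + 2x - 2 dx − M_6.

0.125

Exact integral: ∫_3^6 f(x) dx = 147.
M_6 = 146.875.
Error = 147 − 146.875 = 0.125.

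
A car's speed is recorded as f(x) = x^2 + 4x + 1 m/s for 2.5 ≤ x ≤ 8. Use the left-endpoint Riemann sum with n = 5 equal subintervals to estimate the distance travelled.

Δx = (8 − 2.5)/5 = 1.1.
Left endpoints: 2.5, 3.6, 4.7, 5.8, 6.9.
f(2.5) = 17.25, f(3.6) = 28.36, f(4.7) = 41.89, f(5.8) = 57.84, f(6.9) = 76.21.
Sum = Δx · [f(2.5) + f(3.6) + f(4.7) + f(5.8) + f(6.9)].
Sum = 243.705.

243.705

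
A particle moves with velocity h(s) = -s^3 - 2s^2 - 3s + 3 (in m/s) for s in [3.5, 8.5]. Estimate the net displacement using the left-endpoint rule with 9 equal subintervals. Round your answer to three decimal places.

Δs = (8.5 − 3.5)/9 = 5/9.
Left endpoints: 3.5, 73/18, 83/18, 31/6, 103/18, 113/18, 41/6, 133/18, 143/18.
h(3.5) = -74.875, h(73/18) = -634321/5832, h(83/18) = -882971/5832, h(31/6) = -44023/216, h(103/18) = -1557271/5832, h(113/18) = -1994921/5832, h(41/6) = -92873/216, h(133/18) = -3101221/5832, h(143/18) = -3781871/5832.
Sum = Δs · [h(3.5) + h(73/18) + h(83/18) + ...].
Sum ≈ -1532.297.

-1532.297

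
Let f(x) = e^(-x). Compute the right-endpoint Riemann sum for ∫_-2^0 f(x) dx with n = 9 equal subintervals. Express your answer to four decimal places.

5.7054

Δx = (0 − (-2))/9 = 2/9.
Right endpoints: -16/9, -14/9, -4/3, -10/9, -8/9, -2/3, -4/9, -2/9, 0.
f(-16/9) ≈ 5.9167, f(-14/9) ≈ 4.7377, f(-4/3) ≈ 3.7937, f(-10/9) ≈ 3.0377, f(-8/9) ≈ 2.4324, f(-2/3) ≈ 1.9477, f(-4/9) ≈ 1.5596, f(-2/9) ≈ 1.2488, f(0) ≈ 1.0000.
Sum = Δx · [f(-16/9) + f(-14/9) + f(-4/3) + ...].
Sum ≈ 5.7054.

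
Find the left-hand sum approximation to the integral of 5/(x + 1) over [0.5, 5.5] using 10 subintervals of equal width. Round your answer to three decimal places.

Δx = (5.5 − 0.5)/10 = 0.5.
Left endpoints: 0.5, 1, 1.5, 2, 2.5, 3, 3.5, 4, 4.5, 5.
f(0.5) = 10/3, f(1) = 2.5, f(1.5) = 2, f(2) = 5/3, f(2.5) = 10/7, f(3) = 1.25, f(3.5) = 10/9, f(4) = 1, f(4.5) = 10/11, f(5) = 5/6.
Sum = Δx · [f(0.5) + f(1) + f(1.5) + ...].
Sum ≈ 8.016.

8.016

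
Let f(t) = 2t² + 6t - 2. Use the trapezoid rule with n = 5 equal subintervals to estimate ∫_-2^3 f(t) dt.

Δt = (3 − (-2))/5 = 1.
f(-2) = -6, f(-1) = -6, f(0) = -2, f(1) = 6, f(2) = 18, f(3) = 34.
T_5 = (Δt/2)·[f(t_0) + 2f(t_1) + ... + 2f(t_{4}) + f(t_5)].
Sum = 30.

30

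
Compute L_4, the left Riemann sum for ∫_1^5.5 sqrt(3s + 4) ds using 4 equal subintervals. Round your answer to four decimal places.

15.4273

Δs = (5.5 − 1)/4 = 1.125.
Left endpoints: 1, 2.125, 3.25, 4.375.
f(1) ≈ 2.6458, f(2.125) ≈ 3.2210, f(3.25) ≈ 3.7081, f(4.375) ≈ 4.1382.
Sum = Δs · [f(1) + f(2.125) + f(3.25) + f(4.375)].
Sum ≈ 15.4273.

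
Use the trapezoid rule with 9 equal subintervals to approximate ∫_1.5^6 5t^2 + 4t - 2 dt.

Δt = (6 − 1.5)/9 = 0.5.
f(1.5) = 15.25, f(2) = 26, f(2.5) = 39.25, f(3) = 55, f(3.5) = 73.25, f(4) = 94, f(4.5) = 117.25, f(5) = 143, f(5.5) = 171.25, f(6) = 202.
T_9 = (Δt/2)·[f(t_0) + 2f(t_1) + ... + 2f(t_{8}) + f(t_9)].
Sum = 413.8125.

413.8125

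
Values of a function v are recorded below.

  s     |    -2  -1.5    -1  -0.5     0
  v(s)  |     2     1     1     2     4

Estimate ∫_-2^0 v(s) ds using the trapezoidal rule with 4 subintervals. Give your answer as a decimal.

3.5

Δs = 0.5.
T_4 = (0.5/2)·[2 + 2·1 + 2·1 + 2·2 + 4] = 3.5.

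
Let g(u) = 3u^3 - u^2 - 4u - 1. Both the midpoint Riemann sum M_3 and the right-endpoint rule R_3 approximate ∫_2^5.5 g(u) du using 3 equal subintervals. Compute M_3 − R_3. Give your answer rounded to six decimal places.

-292.681424

M_3 ≈ 552.50376157.
R_3 ≈ 845.18518519.
M_3 − R_3 ≈ -292.681424.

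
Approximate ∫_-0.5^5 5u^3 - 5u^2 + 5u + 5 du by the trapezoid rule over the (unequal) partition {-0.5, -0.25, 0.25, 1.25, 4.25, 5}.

830.56640625

Subinterval widths: 0.25, 0.5, 1, 3, 0.75.
f(-0.5) = 0.625, f(-0.25) = 3.359375, f(0.25) = 6.015625, f(1.25) = 13.203125, f(4.25) = 319.765625, f(5) = 530.
On each subinterval the trapezoid contributes (Δu_i/2)·[f(u_{i-1}) + f(u_i)].
Sum = 830.56640625.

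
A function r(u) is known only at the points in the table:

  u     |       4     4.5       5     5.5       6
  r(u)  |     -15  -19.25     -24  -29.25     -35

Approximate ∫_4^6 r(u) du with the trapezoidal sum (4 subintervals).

-48.75

Δu = 0.5.
T_4 = (0.5/2)·[(-15) + 2·(-19.25) + 2·(-24) + 2·(-29.25) + (-35)] = -48.75.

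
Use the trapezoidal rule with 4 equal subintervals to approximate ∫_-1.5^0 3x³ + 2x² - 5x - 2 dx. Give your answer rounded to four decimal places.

0.9111

Δx = (0 − (-1.5))/4 = 0.375.
f(-1.5) = -0.125, f(-1.125) = 965/512, f(-0.75) = 1.609375, f(-0.375) = -1/512, f(0) = -2.
T_4 = (Δx/2)·[f(x_0) + 2f(x_1) + 2f(x_2) + 2f(x_3) + f(x_4)].
Sum ≈ 0.9111.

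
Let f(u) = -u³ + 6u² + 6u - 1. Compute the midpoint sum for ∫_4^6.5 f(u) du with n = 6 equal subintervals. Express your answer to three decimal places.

115.587

Δu = (6.5 − 4)/6 = 5/12.
Midpoints: 101/24, 4.625, 121/24, 131/24, 5.875, 151/24.
f(101/24) = 773875/13824, f(4.625) = 28755/512, f(121/24) = 741095/13824, f(131/24) = 662005/13824, f(5.875) = 19745/512, f(151/24) = 348425/13824.
Sum = Δu · [f(101/24) + f(4.625) + f(121/24) + ...].
Sum ≈ 115.587.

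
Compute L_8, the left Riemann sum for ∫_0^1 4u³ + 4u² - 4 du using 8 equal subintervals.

-2.140625

Δu = (1 − 0)/8 = 0.125.
Left endpoints: 0, 0.125, 0.25, 0.375, 0.5, 0.625, 0.75, 0.875.
f(0) = -4, f(0.125) = -3.9296875, f(0.25) = -3.6875, f(0.375) = -3.2265625, f(0.5) = -2.5, f(0.625) = -1.4609375, f(0.75) = -0.0625, f(0.875) = 1.7421875.
Sum = Δu · [f(0) + f(0.125) + f(0.25) + ...].
Sum = -2.140625.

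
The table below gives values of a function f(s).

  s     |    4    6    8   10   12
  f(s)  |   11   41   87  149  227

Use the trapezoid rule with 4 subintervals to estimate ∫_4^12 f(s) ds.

Δs = 2.
T_4 = (2/2)·[11 + 2·41 + 2·87 + 2·149 + 227] = 792.

792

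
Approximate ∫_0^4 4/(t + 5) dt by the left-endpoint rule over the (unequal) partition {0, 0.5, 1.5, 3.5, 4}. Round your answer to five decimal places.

Subinterval widths: 0.5, 1, 2, 0.5.
Left endpoints: 0, 0.5, 1.5, 3.5.
f(0) = 0.8, f(0.5) = 8/11, f(1.5) = 8/13, f(3.5) = 8/17.
Sum = Σ Δt_i · f(t_i).
Sum ≈ 2.59334.

2.59334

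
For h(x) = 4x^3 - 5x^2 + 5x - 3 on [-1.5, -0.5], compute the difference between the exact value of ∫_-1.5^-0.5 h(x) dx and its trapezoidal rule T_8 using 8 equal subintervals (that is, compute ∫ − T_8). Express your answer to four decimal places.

0.0443

Exact integral: ∫_-1.5^-0.5 h(x) dx ≈ -18.416667.
T_8 = -18.4609375.
Error ≈ -18.416667 − (-18.4609375) ≈ 0.0443.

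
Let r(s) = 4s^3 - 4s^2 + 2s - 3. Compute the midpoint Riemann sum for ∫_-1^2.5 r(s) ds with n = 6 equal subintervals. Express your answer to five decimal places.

10.14959

Δs = (2.5 − (-1))/6 = 7/12.
Midpoints: -17/24, -0.125, 11/24, 25/24, 1.625, 53/24.
r(-17/24) = -27113/3456, r(-0.125) = -3.3203125, r(11/24) = -8773/3456, r(25/24) = -2543/3456, r(1.625) = 6.8515625, r(53/24) = 86357/3456.
Sum = Δs · [r(-17/24) + r(-0.125) + r(11/24) + ...].
Sum ≈ 10.14959.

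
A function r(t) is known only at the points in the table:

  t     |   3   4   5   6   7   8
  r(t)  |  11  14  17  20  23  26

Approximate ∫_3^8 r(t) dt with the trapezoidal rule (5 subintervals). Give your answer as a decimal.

92.5

Δt = 1.
T_5 = (1/2)·[11 + 2·14 + 2·17 + 2·20 + 2·23 + 26] = 92.5.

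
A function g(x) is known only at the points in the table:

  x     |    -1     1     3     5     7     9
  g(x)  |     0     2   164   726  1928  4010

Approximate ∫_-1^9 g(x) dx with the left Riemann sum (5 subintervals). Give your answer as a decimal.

Δx = 2.
Sum = 2·[0 + 2 + 164 + 726 + 1928] = 5640.

5640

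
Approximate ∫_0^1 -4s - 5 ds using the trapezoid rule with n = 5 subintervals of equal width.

-7

Δs = (1 − 0)/5 = 0.2.
f(0) = -5, f(0.2) = -5.8, f(0.4) = -6.6, f(0.6) = -7.4, f(0.8) = -8.2, f(1) = -9.
T_5 = (Δs/2)·[f(s_0) + 2f(s_1) + ... + 2f(s_{4}) + f(s_5)].
Sum = -7.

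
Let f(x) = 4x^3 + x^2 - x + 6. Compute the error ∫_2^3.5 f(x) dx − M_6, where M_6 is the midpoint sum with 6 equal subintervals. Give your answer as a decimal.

Exact integral: ∫_2^3.5 f(x) dx = 150.5625.
M_6 = 150.296875.
Error = 150.5625 − 150.296875 = 0.265625.

0.265625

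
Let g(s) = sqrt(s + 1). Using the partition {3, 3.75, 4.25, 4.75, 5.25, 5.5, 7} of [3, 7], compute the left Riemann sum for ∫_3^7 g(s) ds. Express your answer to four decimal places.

9.3836

Subinterval widths: 0.75, 0.5, 0.5, 0.5, 0.25, 1.5.
Left endpoints: 3, 3.75, 4.25, 4.75, 5.25, 5.5.
g(3) ≈ 2.0000, g(3.75) ≈ 2.1794, g(4.25) ≈ 2.2913, g(4.75) ≈ 2.3979, g(5.25) ≈ 2.5000, g(5.5) ≈ 2.5495.
Sum = Σ Δs_i · g(s_i).
Sum ≈ 9.3836.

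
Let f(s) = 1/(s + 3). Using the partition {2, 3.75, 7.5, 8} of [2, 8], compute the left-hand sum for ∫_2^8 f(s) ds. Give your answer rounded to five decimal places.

Subinterval widths: 1.75, 3.75, 0.5.
Left endpoints: 2, 3.75, 7.5.
f(2) = 0.2, f(3.75) = 4/27, f(7.5) = 2/21.
Sum = Σ Δs_i · f(s_i).
Sum ≈ 0.95317.

0.95317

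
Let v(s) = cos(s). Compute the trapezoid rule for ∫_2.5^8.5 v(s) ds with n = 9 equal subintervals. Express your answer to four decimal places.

0.1926

Δs = (8.5 − 2.5)/9 = 2/3.
v(2.5) ≈ -0.8011, v(19/6) ≈ -0.9997, v(23/6) ≈ -0.7701, v(4.5) ≈ -0.2108, v(31/6) ≈ 0.4388, v(35/6) ≈ 0.9005, v(6.5) ≈ 0.9766, v(43/6) ≈ 0.6345, v(47/6) ≈ 0.0206, v(8.5) ≈ -0.6020.
T_9 = (Δs/2)·[v(s_0) + 2v(s_1) + ... + 2v(s_{8}) + v(s_9)].
Sum ≈ 0.1926.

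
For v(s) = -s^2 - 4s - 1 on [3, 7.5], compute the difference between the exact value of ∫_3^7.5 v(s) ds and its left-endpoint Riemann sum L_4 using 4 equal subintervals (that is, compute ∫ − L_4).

-35.75390625

Exact integral: ∫_3^7.5 v(s) ds = -230.625.
L_4 = -194.87109375.
Error = -230.625 − (-194.87109375) = -35.75390625.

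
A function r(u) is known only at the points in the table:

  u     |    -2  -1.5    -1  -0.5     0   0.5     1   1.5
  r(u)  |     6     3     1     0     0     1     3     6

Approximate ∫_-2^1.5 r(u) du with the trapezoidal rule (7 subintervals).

Δu = 0.5.
T_7 = (0.5/2)·[6 + 2·3 + 2·1 + 2·0 + 2·0 + 2·1 + 2·3 + 6] = 7.

7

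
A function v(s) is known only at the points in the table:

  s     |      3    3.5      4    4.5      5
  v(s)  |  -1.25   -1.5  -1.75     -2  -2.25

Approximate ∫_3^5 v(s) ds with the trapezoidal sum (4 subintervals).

-3.5

Δs = 0.5.
T_4 = (0.5/2)·[(-1.25) + 2·(-1.5) + 2·(-1.75) + 2·(-2) + (-2.25)] = -3.5.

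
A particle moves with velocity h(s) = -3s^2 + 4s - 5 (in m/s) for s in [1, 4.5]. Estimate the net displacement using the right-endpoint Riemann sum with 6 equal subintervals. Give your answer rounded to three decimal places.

Δs = (4.5 − 1)/6 = 7/12.
Right endpoints: 19/12, 13/6, 2.75, 10/3, 47/12, 4.5.
h(19/12) = -6.1875, h(13/6) = -125/12, h(2.75) = -16.6875, h(10/3) = -25, h(47/12) = -1697/48, h(4.5) = -47.75.
Sum = Δs · [h(19/12) + h(13/6) + h(2.75) + ...].
Sum ≈ -82.481.

-82.481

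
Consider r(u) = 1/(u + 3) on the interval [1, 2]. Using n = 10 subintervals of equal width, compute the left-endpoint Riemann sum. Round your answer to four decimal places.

Δu = (2 − 1)/10 = 0.1.
Left endpoints: 1, 1.1, 1.2, 1.3, 1.4, 1.5, 1.6, 1.7, 1.8, 1.9.
r(1) = 0.25, r(1.1) = 10/41, r(1.2) = 5/21, r(1.3) = 10/43, r(1.4) = 5/22, r(1.5) = 2/9, r(1.6) = 5/23, r(1.7) = 10/47, r(1.8) = 5/24, r(1.9) = 10/49.
Sum = Δu · [r(1) + r(1.1) + r(1.2) + ...].
Sum ≈ 0.2257.

0.2257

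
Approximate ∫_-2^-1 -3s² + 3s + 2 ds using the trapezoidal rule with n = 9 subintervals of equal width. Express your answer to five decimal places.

-9.50617

Δs = (-1 − (-2))/9 = 1/9.
f(-2) = -16, f(-17/9) = -388/27, f(-16/9) = -346/27, f(-5/3) = -34/3, f(-14/9) = -268/27, f(-13/9) = -232/27, f(-4/3) = -22/3, f(-11/9) = -166/27, f(-10/9) = -136/27, f(-1) = -4.
T_9 = (Δs/2)·[f(s_0) + 2f(s_1) + ... + 2f(s_{8}) + f(s_9)].
Sum ≈ -9.50617.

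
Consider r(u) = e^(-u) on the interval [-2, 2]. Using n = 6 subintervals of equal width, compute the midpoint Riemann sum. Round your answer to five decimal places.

Δu = (2 − (-2))/6 = 2/3.
Midpoints: -5/3, -1, -1/3, 1/3, 1, 5/3.
r(-5/3) ≈ 5.29449, r(-1) ≈ 2.71828, r(-1/3) ≈ 1.39561, r(1/3) ≈ 0.71653, r(1) ≈ 0.36788, r(5/3) ≈ 0.18888.
Sum = Δu · [r(-5/3) + r(-1) + r(-1/3) + ...].
Sum ≈ 7.12111.

7.12111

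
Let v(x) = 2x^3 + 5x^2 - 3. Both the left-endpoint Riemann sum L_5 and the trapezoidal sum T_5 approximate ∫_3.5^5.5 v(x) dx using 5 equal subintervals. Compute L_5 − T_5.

L_5 = 516.64.
T_5 = 584.04.
L_5 − T_5 = -67.4.

-67.4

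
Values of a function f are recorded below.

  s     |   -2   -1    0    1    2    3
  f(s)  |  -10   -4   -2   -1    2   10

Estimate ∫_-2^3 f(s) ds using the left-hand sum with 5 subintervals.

-15

Δs = 1.
Sum = 1·[(-10) + (-4) + (-2) + (-1) + 2] = -15.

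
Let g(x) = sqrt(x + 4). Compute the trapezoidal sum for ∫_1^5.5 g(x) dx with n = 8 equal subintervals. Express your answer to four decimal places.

12.0655

Δx = (5.5 − 1)/8 = 0.5625.
g(1) ≈ 2.2361, g(1.5625) ≈ 2.3585, g(2.125) ≈ 2.4749, g(2.6875) ≈ 2.5860, g(3.25) ≈ 2.6926, g(3.8125) ≈ 2.7951, g(4.375) ≈ 2.8940, g(4.9375) ≈ 2.9896, g(5.5) ≈ 3.0822.
T_8 = (Δx/2)·[g(x_0) + 2g(x_1) + ... + 2g(x_{7}) + g(x_8)].
Sum ≈ 12.0655.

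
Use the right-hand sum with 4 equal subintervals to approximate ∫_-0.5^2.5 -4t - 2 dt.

-22.5

Δt = (2.5 − (-0.5))/4 = 0.75.
Right endpoints: 0.25, 1, 1.75, 2.5.
f(0.25) = -3, f(1) = -6, f(1.75) = -9, f(2.5) = -12.
Sum = Δt · [f(0.25) + f(1) + f(1.75) + f(2.5)].
Sum = -22.5.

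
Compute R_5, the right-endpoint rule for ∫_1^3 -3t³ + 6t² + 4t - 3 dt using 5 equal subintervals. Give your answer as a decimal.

-3.04

Δt = (3 − 1)/5 = 0.4.
Right endpoints: 1.4, 1.8, 2.2, 2.6, 3.
f(1.4) = 6.128, f(1.8) = 6.144, f(2.2) = 2.896, f(2.6) = -4.768, f(3) = -18.
Sum = Δt · [f(1.4) + f(1.8) + f(2.2) + f(2.6) + f(3)].
Sum = -3.04.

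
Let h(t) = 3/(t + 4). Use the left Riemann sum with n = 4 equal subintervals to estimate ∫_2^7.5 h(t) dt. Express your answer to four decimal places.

2.1257

Δt = (7.5 − 2)/4 = 1.375.
Left endpoints: 2, 3.375, 4.75, 6.125.
h(2) = 0.5, h(3.375) = 24/59, h(4.75) = 12/35, h(6.125) = 8/27.
Sum = Δt · [h(2) + h(3.375) + h(4.75) + h(6.125)].
Sum ≈ 2.1257.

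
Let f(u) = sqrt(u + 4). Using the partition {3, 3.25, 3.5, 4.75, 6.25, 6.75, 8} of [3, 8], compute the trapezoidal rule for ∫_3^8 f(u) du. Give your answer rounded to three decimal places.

15.361

Subinterval widths: 0.25, 0.25, 1.25, 1.5, 0.5, 1.25.
f(3) ≈ 2.646, f(3.25) ≈ 2.693, f(3.5) ≈ 2.739, f(4.75) ≈ 2.958, f(6.25) ≈ 3.202, f(6.75) ≈ 3.279, f(8) ≈ 3.464.
On each subinterval the trapezoid contributes (Δu_i/2)·[f(u_{i-1}) + f(u_i)].
Sum ≈ 15.361.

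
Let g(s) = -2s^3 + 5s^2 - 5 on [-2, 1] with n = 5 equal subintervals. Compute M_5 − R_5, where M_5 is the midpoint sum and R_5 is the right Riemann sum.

M_5 = 6.78.
R_5 = -0.96.
M_5 − R_5 = 7.74.

7.74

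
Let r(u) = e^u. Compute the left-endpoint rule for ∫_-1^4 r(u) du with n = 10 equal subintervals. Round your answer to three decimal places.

41.798

Δu = (4 − (-1))/10 = 0.5.
Left endpoints: -1, -0.5, 0, 0.5, 1, 1.5, 2, 2.5, 3, 3.5.
r(-1) ≈ 0.368, r(-0.5) ≈ 0.607, r(0) ≈ 1.000, r(0.5) ≈ 1.649, r(1) ≈ 2.718, r(1.5) ≈ 4.482, r(2) ≈ 7.389, r(2.5) ≈ 12.182, r(3) ≈ 20.086, r(3.5) ≈ 33.115.
Sum = Δu · [r(-1) + r(-0.5) + r(0) + ...].
Sum ≈ 41.798.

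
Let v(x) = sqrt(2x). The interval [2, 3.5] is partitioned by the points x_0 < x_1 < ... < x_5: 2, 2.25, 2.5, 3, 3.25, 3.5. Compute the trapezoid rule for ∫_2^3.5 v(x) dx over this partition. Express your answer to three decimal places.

3.506

Subinterval widths: 0.25, 0.25, 0.5, 0.25, 0.25.
v(2) ≈ 2.000, v(2.25) ≈ 2.121, v(2.5) ≈ 2.236, v(3) ≈ 2.449, v(3.25) ≈ 2.550, v(3.5) ≈ 2.646.
On each subinterval the trapezoid contributes (Δx_i/2)·[v(x_{i-1}) + v(x_i)].
Sum ≈ 3.506.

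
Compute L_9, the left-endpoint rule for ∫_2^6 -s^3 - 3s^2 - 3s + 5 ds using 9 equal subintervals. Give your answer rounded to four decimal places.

Δs = (6 − 2)/9 = 4/9.
Left endpoints: 2, 22/9, 26/9, 10/3, 34/9, 38/9, 14/3, 46/9, 50/9.
f(2) = -21, f(22/9) = -25417/729, f(26/9) = -38501/729, f(10/3) = -2035/27, f(34/9) = -75133/729, f(38/9) = -99449/729, f(14/3) = -4751/27, f(46/9) = -162001/729, f(50/9) = -201005/729.
Sum = Δs · [f(2) + f(22/9) + f(26/9) + ...].
Sum ≈ -487.7531.

-487.7531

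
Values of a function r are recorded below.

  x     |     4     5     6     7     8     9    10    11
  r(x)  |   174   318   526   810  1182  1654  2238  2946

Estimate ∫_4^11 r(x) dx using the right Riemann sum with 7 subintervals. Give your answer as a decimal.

9674

Δx = 1.
Sum = 1·[318 + 526 + 810 + 1182 + 1654 + 2238 + 2946] = 9674.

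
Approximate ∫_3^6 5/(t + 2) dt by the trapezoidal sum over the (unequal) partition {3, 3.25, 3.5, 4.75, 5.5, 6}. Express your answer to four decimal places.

2.3586

Subinterval widths: 0.25, 0.25, 1.25, 0.75, 0.5.
f(3) = 1, f(3.25) = 20/21, f(3.5) = 10/11, f(4.75) = 20/27, f(5.5) = 2/3, f(6) = 0.625.
On each subinterval the trapezoid contributes (Δt_i/2)·[f(t_{i-1}) + f(t_i)].
Sum ≈ 2.3586.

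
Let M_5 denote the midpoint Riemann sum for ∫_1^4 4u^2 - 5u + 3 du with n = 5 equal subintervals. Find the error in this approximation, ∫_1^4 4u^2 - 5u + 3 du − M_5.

0.36

Exact integral: ∫_1^4 f(u) du = 55.5.
M_5 = 55.14.
Error = 55.5 − 55.14 = 0.36.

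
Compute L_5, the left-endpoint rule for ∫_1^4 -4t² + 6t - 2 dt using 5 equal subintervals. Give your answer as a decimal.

Δt = (4 − 1)/5 = 0.6.
Left endpoints: 1, 1.6, 2.2, 2.8, 3.4.
f(1) = 0, f(1.6) = -2.64, f(2.2) = -8.16, f(2.8) = -16.56, f(3.4) = -27.84.
Sum = Δt · [f(1) + f(1.6) + f(2.2) + f(2.8) + f(3.4)].
Sum = -33.12.

-33.12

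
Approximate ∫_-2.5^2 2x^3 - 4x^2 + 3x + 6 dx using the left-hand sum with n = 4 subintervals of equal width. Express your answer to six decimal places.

Δx = (2 − (-2.5))/4 = 1.125.
Left endpoints: -2.5, -1.375, -0.25, 0.875.
f(-2.5) = -57.75, f(-1.375) = -10.88671875, f(-0.25) = 4.96875, f(0.875) = 6.90234375.
Sum = Δx · [f(-2.5) + f(-1.375) + f(-0.25) + f(0.875)].
Sum ≈ -63.861328.

-63.861328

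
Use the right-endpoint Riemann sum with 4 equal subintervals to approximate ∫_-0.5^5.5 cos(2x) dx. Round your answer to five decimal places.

Δx = (5.5 − (-0.5))/4 = 1.5.
Right endpoints: 1, 2.5, 4, 5.5.
f(1) ≈ -0.41615, f(2.5) ≈ 0.28366, f(4) ≈ -0.14550, f(5.5) ≈ 0.00443.
Sum = Δx · [f(1) + f(2.5) + f(4) + f(5.5)].
Sum ≈ -0.41034.

-0.41034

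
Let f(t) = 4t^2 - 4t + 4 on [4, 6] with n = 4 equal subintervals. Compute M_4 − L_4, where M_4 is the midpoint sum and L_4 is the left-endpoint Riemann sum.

M_4 = 170.5.
L_4 = 153.
M_4 − L_4 = 17.5.

17.5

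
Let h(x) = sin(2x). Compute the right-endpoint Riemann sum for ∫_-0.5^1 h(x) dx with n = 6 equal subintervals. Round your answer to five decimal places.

Δx = (1 − (-0.5))/6 = 0.25.
Right endpoints: -0.25, 0, 0.25, 0.5, 0.75, 1.
h(-0.25) ≈ -0.47943, h(0) ≈ 0.00000, h(0.25) ≈ 0.47943, h(0.5) ≈ 0.84147, h(0.75) ≈ 0.99749, h(1) ≈ 0.90930.
Sum = Δx · [h(-0.25) + h(0) + h(0.25) + ...].
Sum ≈ 0.68707.

0.68707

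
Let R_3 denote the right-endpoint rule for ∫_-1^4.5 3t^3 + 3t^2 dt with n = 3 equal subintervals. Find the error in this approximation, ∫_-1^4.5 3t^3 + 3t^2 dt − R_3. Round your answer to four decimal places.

Exact integral: ∫_-1^4.5 f(t) dt = 398.921875.
R_3 ≈ 762.972222.
Error ≈ 398.921875 − 762.972222 ≈ -364.0503.

-364.0503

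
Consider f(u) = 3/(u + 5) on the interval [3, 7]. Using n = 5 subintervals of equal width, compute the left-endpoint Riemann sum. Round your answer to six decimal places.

1.267782

Δu = (7 − 3)/5 = 0.8.
Left endpoints: 3, 3.8, 4.6, 5.4, 6.2.
f(3) = 0.375, f(3.8) = 15/44, f(4.6) = 0.3125, f(5.4) = 15/52, f(6.2) = 15/56.
Sum = Δu · [f(3) + f(3.8) + f(4.6) + f(5.4) + f(6.2)].
Sum ≈ 1.267782.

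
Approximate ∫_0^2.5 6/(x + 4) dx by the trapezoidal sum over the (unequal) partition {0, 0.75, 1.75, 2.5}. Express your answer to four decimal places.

2.9270

Subinterval widths: 0.75, 1, 0.75.
f(0) = 1.5, f(0.75) = 24/19, f(1.75) = 24/23, f(2.5) = 12/13.
On each subinterval the trapezoid contributes (Δx_i/2)·[f(x_{i-1}) + f(x_i)].
Sum ≈ 2.9270.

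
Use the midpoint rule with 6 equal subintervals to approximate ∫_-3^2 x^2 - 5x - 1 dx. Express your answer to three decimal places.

Δx = (2 − (-3))/6 = 5/6.
Midpoints: -31/12, -1.75, -11/12, -1/12, 0.75, 19/12.
f(-31/12) = 2677/144, f(-1.75) = 10.8125, f(-11/12) = 637/144, f(-1/12) = -83/144, f(0.75) = -4.1875, f(19/12) = -923/144.
Sum = Δx · [f(-31/12) + f(-1.75) + f(-11/12) + ...].
Sum ≈ 18.877.

18.877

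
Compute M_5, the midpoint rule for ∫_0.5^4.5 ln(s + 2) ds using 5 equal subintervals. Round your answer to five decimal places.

Δs = (4.5 − 0.5)/5 = 0.8.
Midpoints: 0.9, 1.7, 2.5, 3.3, 4.1.
f(0.9) ≈ 1.06471, f(1.7) ≈ 1.30833, f(2.5) ≈ 1.50408, f(3.3) ≈ 1.66771, f(4.1) ≈ 1.80829.
Sum = Δs · [f(0.9) + f(1.7) + f(2.5) + f(3.3) + f(4.1)].
Sum ≈ 5.88249.

5.88249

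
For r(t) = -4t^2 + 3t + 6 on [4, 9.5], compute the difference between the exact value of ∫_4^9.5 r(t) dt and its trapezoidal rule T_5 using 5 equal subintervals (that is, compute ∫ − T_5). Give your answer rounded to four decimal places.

Exact integral: ∫_4^9.5 r(t) dt ≈ -913.458333.
T_5 = -917.895.
Error ≈ -913.458333 − (-917.895) ≈ 4.4367.

4.4367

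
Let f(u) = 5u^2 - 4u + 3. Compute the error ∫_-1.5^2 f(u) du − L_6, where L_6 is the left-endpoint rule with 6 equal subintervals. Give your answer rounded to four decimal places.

-2.5237

Exact integral: ∫_-1.5^2 f(u) du ≈ 25.958333.
L_6 ≈ 28.482060.
Error ≈ 25.958333 − 28.482060 ≈ -2.5237.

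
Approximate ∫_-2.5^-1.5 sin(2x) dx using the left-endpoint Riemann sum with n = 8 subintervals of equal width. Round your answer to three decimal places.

0.702

Δx = (-1.5 − (-2.5))/8 = 0.125.
Left endpoints: -2.5, -2.375, -2.25, -2.125, -2, -1.875, -1.75, -1.625.
f(-2.5) ≈ 0.959, f(-2.375) ≈ 0.999, f(-2.25) ≈ 0.978, f(-2.125) ≈ 0.895, f(-2) ≈ 0.757, f(-1.875) ≈ 0.572, f(-1.75) ≈ 0.351, f(-1.625) ≈ 0.108.
Sum = Δx · [f(-2.5) + f(-2.375) + f(-2.25) + ...].
Sum ≈ 0.702.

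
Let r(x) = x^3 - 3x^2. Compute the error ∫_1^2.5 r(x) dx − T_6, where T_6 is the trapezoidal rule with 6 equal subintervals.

-0.03515625

Exact integral: ∫_1^2.5 r(x) dx = -5.109375.
T_6 = -5.07421875.
Error = -5.109375 − (-5.07421875) = -0.03515625.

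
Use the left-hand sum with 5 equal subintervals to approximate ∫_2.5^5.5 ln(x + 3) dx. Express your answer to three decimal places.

5.682

Δx = (5.5 − 2.5)/5 = 0.6.
Left endpoints: 2.5, 3.1, 3.7, 4.3, 4.9.
f(2.5) ≈ 1.705, f(3.1) ≈ 1.808, f(3.7) ≈ 1.902, f(4.3) ≈ 1.988, f(4.9) ≈ 2.067.
Sum = Δx · [f(2.5) + f(3.1) + f(3.7) + f(4.3) + f(4.9)].
Sum ≈ 5.682.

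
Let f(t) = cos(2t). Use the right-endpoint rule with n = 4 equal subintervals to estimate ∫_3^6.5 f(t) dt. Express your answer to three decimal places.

Δt = (6.5 − 3)/4 = 0.875.
Right endpoints: 3.875, 4.75, 5.625, 6.5.
f(3.875) ≈ 0.104, f(4.75) ≈ -0.997, f(5.625) ≈ 0.252, f(6.5) ≈ 0.907.
Sum = Δt · [f(3.875) + f(4.75) + f(5.625) + f(6.5)].
Sum ≈ 0.233.

0.233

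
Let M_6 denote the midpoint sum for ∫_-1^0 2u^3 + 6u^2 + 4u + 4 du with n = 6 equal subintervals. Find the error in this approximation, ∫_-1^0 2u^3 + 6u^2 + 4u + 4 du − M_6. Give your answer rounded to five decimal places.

0.00694

Exact integral: ∫_-1^0 f(u) du = 3.5.
M_6 ≈ 3.4930556.
Error ≈ 3.5 − 3.4930556 ≈ 0.00694.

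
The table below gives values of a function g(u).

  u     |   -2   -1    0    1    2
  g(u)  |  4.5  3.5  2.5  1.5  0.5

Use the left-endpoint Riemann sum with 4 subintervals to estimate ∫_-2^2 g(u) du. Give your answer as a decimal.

Δu = 1.
Sum = 1·[4.5 + 3.5 + 2.5 + 1.5] = 12.

12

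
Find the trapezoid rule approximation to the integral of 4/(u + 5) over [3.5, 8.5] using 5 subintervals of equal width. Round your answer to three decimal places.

1.853

Δu = (8.5 − 3.5)/5 = 1.
f(3.5) = 8/17, f(4.5) = 8/19, f(5.5) = 8/21, f(6.5) = 8/23, f(7.5) = 0.32, f(8.5) = 8/27.
T_5 = (Δu/2)·[f(u_0) + 2f(u_1) + ... + 2f(u_{4}) + f(u_5)].
Sum ≈ 1.853.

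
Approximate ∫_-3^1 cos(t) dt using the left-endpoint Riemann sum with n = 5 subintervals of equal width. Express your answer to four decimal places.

0.3175

Δt = (1 − (-3))/5 = 0.8.
Left endpoints: -3, -2.2, -1.4, -0.6, 0.2.
f(-3) ≈ -0.9900, f(-2.2) ≈ -0.5885, f(-1.4) ≈ 0.1700, f(-0.6) ≈ 0.8253, f(0.2) ≈ 0.9801.
Sum = Δt · [f(-3) + f(-2.2) + f(-1.4) + f(-0.6) + f(0.2)].
Sum ≈ 0.3175.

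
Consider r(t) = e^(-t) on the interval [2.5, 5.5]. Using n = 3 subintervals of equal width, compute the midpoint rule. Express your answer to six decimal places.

0.074841

Δt = (5.5 − 2.5)/3 = 1.
Midpoints: 3, 4, 5.
r(3) ≈ 0.049787, r(4) ≈ 0.018316, r(5) ≈ 0.006738.
Sum = Δt · [r(3) + r(4) + r(5)].
Sum ≈ 0.074841.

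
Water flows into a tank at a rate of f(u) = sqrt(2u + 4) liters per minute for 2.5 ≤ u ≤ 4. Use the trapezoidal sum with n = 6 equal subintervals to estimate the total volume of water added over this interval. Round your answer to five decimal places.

Δu = (4 − 2.5)/6 = 0.25.
f(2.5) ≈ 3.00000, f(2.75) ≈ 3.08221, f(3) ≈ 3.16228, f(3.25) ≈ 3.24037, f(3.5) ≈ 3.31662, f(3.75) ≈ 3.39116, f(4) ≈ 3.46410.
T_6 = (Δu/2)·[f(u_0) + 2f(u_1) + ... + 2f(u_{5}) + f(u_6)].
Sum ≈ 4.85617.

4.85617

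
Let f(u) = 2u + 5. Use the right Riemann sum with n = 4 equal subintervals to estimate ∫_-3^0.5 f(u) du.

11.8125

Δu = (0.5 − (-3))/4 = 0.875.
Right endpoints: -2.125, -1.25, -0.375, 0.5.
f(-2.125) = 0.75, f(-1.25) = 2.5, f(-0.375) = 4.25, f(0.5) = 6.
Sum = Δu · [f(-2.125) + f(-1.25) + f(-0.375) + f(0.5)].
Sum = 11.8125.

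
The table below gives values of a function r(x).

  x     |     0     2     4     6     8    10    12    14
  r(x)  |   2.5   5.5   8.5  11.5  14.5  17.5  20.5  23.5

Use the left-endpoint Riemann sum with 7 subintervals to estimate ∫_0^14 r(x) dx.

Δx = 2.
Sum = 2·[2.5 + 5.5 + 8.5 + 11.5 + 14.5 + 17.5 + 20.5] = 161.

161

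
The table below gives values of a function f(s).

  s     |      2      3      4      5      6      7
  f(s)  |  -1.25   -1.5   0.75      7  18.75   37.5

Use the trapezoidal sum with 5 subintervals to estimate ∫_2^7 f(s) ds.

Δs = 1.
T_5 = (1/2)·[(-1.25) + 2·(-1.5) + 2·0.75 + 2·7 + 2·18.75 + 37.5] = 43.125.

43.125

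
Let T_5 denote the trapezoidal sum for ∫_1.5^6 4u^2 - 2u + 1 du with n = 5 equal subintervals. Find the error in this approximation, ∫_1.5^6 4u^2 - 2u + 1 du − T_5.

Exact integral: ∫_1.5^6 f(u) du = 254.25.
T_5 = 256.68.
Error = 254.25 − 256.68 = -2.43.

-2.43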